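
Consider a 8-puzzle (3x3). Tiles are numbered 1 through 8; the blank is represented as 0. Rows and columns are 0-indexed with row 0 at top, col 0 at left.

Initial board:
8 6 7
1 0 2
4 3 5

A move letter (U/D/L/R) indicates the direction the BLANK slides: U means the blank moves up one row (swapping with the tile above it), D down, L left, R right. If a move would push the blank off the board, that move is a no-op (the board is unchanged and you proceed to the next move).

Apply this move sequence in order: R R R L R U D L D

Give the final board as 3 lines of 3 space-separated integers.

Answer: 8 6 7
1 3 2
4 0 5

Derivation:
After move 1 (R):
8 6 7
1 2 0
4 3 5

After move 2 (R):
8 6 7
1 2 0
4 3 5

After move 3 (R):
8 6 7
1 2 0
4 3 5

After move 4 (L):
8 6 7
1 0 2
4 3 5

After move 5 (R):
8 6 7
1 2 0
4 3 5

After move 6 (U):
8 6 0
1 2 7
4 3 5

After move 7 (D):
8 6 7
1 2 0
4 3 5

After move 8 (L):
8 6 7
1 0 2
4 3 5

After move 9 (D):
8 6 7
1 3 2
4 0 5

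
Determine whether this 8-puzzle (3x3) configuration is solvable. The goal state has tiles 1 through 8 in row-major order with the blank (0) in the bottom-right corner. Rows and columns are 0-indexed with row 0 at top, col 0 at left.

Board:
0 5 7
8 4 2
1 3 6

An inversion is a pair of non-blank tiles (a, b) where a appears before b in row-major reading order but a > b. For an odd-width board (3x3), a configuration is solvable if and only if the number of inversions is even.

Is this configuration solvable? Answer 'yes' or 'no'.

Inversions (pairs i<j in row-major order where tile[i] > tile[j] > 0): 18
18 is even, so the puzzle is solvable.

Answer: yes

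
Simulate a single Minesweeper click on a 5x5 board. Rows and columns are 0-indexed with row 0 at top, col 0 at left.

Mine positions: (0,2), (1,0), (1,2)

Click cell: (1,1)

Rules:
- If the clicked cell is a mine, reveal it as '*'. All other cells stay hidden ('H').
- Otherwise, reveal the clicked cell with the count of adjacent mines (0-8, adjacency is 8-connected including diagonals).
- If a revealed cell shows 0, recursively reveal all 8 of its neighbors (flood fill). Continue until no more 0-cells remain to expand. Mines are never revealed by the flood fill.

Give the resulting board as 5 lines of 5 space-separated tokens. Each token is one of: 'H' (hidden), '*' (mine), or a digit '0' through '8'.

H H H H H
H 3 H H H
H H H H H
H H H H H
H H H H H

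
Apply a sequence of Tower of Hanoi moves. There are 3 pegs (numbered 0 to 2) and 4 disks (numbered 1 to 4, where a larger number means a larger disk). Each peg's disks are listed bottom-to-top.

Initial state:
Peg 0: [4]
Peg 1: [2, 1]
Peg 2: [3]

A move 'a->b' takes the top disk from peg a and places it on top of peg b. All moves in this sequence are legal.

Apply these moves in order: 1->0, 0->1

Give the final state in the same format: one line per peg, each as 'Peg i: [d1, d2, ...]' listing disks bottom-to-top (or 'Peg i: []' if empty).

After move 1 (1->0):
Peg 0: [4, 1]
Peg 1: [2]
Peg 2: [3]

After move 2 (0->1):
Peg 0: [4]
Peg 1: [2, 1]
Peg 2: [3]

Answer: Peg 0: [4]
Peg 1: [2, 1]
Peg 2: [3]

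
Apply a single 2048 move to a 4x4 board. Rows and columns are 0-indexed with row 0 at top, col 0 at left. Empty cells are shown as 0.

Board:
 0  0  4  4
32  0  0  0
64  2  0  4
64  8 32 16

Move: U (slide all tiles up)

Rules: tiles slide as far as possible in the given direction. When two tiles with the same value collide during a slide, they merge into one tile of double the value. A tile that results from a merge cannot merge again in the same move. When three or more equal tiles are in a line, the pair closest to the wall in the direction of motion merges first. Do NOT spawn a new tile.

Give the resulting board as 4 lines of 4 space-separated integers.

Slide up:
col 0: [0, 32, 64, 64] -> [32, 128, 0, 0]
col 1: [0, 0, 2, 8] -> [2, 8, 0, 0]
col 2: [4, 0, 0, 32] -> [4, 32, 0, 0]
col 3: [4, 0, 4, 16] -> [8, 16, 0, 0]

Answer:  32   2   4   8
128   8  32  16
  0   0   0   0
  0   0   0   0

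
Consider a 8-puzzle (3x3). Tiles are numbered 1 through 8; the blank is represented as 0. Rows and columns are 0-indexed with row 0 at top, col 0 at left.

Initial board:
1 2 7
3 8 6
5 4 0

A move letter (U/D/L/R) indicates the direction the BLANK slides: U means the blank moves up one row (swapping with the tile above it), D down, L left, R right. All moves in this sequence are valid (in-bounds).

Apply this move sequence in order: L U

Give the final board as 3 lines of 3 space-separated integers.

After move 1 (L):
1 2 7
3 8 6
5 0 4

After move 2 (U):
1 2 7
3 0 6
5 8 4

Answer: 1 2 7
3 0 6
5 8 4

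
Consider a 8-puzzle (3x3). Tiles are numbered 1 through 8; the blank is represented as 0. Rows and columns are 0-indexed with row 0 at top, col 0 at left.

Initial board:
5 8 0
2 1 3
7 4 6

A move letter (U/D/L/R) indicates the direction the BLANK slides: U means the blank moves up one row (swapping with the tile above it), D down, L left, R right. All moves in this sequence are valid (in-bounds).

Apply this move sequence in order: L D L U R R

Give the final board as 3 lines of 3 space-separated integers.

After move 1 (L):
5 0 8
2 1 3
7 4 6

After move 2 (D):
5 1 8
2 0 3
7 4 6

After move 3 (L):
5 1 8
0 2 3
7 4 6

After move 4 (U):
0 1 8
5 2 3
7 4 6

After move 5 (R):
1 0 8
5 2 3
7 4 6

After move 6 (R):
1 8 0
5 2 3
7 4 6

Answer: 1 8 0
5 2 3
7 4 6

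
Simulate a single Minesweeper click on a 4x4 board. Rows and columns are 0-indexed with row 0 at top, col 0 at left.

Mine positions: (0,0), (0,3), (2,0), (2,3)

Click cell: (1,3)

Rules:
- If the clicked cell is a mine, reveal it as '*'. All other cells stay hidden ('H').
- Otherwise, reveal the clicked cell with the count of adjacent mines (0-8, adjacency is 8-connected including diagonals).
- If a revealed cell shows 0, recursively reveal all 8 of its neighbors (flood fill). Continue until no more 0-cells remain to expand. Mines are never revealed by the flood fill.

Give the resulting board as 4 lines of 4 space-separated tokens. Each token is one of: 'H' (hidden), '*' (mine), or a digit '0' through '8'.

H H H H
H H H 2
H H H H
H H H H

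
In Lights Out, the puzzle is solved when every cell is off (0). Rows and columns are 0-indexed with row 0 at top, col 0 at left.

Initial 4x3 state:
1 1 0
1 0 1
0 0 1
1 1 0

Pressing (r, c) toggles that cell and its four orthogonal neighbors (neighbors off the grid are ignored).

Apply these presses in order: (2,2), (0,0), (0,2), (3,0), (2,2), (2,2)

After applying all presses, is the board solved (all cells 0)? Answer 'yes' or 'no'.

Answer: no

Derivation:
After press 1 at (2,2):
1 1 0
1 0 0
0 1 0
1 1 1

After press 2 at (0,0):
0 0 0
0 0 0
0 1 0
1 1 1

After press 3 at (0,2):
0 1 1
0 0 1
0 1 0
1 1 1

After press 4 at (3,0):
0 1 1
0 0 1
1 1 0
0 0 1

After press 5 at (2,2):
0 1 1
0 0 0
1 0 1
0 0 0

After press 6 at (2,2):
0 1 1
0 0 1
1 1 0
0 0 1

Lights still on: 6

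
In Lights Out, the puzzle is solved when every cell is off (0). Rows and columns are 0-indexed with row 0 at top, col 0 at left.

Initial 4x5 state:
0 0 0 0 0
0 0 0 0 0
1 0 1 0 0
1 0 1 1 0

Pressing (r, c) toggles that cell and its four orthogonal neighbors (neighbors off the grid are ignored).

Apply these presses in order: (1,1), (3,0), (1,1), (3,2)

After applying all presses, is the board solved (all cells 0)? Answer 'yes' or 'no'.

After press 1 at (1,1):
0 1 0 0 0
1 1 1 0 0
1 1 1 0 0
1 0 1 1 0

After press 2 at (3,0):
0 1 0 0 0
1 1 1 0 0
0 1 1 0 0
0 1 1 1 0

After press 3 at (1,1):
0 0 0 0 0
0 0 0 0 0
0 0 1 0 0
0 1 1 1 0

After press 4 at (3,2):
0 0 0 0 0
0 0 0 0 0
0 0 0 0 0
0 0 0 0 0

Lights still on: 0

Answer: yes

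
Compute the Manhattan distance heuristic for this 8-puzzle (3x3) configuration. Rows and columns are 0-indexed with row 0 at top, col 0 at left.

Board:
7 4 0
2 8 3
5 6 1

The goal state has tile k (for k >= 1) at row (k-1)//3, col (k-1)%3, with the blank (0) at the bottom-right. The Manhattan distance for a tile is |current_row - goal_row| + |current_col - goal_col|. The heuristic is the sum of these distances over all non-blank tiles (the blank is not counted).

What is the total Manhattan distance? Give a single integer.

Answer: 16

Derivation:
Tile 7: (0,0)->(2,0) = 2
Tile 4: (0,1)->(1,0) = 2
Tile 2: (1,0)->(0,1) = 2
Tile 8: (1,1)->(2,1) = 1
Tile 3: (1,2)->(0,2) = 1
Tile 5: (2,0)->(1,1) = 2
Tile 6: (2,1)->(1,2) = 2
Tile 1: (2,2)->(0,0) = 4
Sum: 2 + 2 + 2 + 1 + 1 + 2 + 2 + 4 = 16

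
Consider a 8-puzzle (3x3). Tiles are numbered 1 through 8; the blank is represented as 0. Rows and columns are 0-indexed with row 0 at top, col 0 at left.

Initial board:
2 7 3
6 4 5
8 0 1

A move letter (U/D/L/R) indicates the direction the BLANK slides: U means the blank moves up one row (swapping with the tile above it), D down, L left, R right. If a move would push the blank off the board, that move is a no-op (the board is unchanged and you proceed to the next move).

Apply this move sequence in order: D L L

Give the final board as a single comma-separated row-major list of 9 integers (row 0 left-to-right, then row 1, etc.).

After move 1 (D):
2 7 3
6 4 5
8 0 1

After move 2 (L):
2 7 3
6 4 5
0 8 1

After move 3 (L):
2 7 3
6 4 5
0 8 1

Answer: 2, 7, 3, 6, 4, 5, 0, 8, 1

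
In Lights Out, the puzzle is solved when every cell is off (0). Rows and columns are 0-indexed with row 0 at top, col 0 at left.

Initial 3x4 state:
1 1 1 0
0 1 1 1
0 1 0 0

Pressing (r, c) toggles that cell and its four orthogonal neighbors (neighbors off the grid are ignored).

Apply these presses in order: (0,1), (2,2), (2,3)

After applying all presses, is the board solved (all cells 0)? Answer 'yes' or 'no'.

Answer: yes

Derivation:
After press 1 at (0,1):
0 0 0 0
0 0 1 1
0 1 0 0

After press 2 at (2,2):
0 0 0 0
0 0 0 1
0 0 1 1

After press 3 at (2,3):
0 0 0 0
0 0 0 0
0 0 0 0

Lights still on: 0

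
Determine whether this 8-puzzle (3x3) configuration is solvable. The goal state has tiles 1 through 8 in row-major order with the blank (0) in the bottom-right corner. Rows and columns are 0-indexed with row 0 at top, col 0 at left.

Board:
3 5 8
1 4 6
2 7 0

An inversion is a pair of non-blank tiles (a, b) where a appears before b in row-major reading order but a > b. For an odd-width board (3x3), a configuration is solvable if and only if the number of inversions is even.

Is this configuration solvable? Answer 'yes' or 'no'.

Inversions (pairs i<j in row-major order where tile[i] > tile[j] > 0): 12
12 is even, so the puzzle is solvable.

Answer: yes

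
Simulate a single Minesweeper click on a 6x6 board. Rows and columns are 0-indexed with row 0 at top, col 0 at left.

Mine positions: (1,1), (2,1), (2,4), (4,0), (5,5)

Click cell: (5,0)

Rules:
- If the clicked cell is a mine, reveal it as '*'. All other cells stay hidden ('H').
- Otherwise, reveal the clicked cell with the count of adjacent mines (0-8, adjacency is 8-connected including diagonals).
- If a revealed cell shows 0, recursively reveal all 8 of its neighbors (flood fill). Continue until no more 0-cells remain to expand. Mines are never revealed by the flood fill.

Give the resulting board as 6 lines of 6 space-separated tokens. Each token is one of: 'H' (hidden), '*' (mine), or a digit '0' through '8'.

H H H H H H
H H H H H H
H H H H H H
H H H H H H
H H H H H H
1 H H H H H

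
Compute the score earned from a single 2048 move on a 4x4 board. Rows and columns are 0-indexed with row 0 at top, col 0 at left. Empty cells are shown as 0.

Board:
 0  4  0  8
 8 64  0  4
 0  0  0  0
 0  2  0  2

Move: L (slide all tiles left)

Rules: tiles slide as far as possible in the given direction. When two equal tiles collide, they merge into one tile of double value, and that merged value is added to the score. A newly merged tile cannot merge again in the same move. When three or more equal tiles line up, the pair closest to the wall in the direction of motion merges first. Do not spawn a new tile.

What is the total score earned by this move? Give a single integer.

Slide left:
row 0: [0, 4, 0, 8] -> [4, 8, 0, 0]  score +0 (running 0)
row 1: [8, 64, 0, 4] -> [8, 64, 4, 0]  score +0 (running 0)
row 2: [0, 0, 0, 0] -> [0, 0, 0, 0]  score +0 (running 0)
row 3: [0, 2, 0, 2] -> [4, 0, 0, 0]  score +4 (running 4)
Board after move:
 4  8  0  0
 8 64  4  0
 0  0  0  0
 4  0  0  0

Answer: 4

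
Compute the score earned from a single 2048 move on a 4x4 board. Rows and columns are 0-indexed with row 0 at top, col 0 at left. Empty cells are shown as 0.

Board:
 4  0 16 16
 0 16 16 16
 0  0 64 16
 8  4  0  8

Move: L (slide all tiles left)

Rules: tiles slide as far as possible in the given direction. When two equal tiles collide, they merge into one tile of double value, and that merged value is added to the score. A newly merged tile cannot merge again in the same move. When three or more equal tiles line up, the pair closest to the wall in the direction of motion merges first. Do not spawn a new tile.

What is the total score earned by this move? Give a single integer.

Slide left:
row 0: [4, 0, 16, 16] -> [4, 32, 0, 0]  score +32 (running 32)
row 1: [0, 16, 16, 16] -> [32, 16, 0, 0]  score +32 (running 64)
row 2: [0, 0, 64, 16] -> [64, 16, 0, 0]  score +0 (running 64)
row 3: [8, 4, 0, 8] -> [8, 4, 8, 0]  score +0 (running 64)
Board after move:
 4 32  0  0
32 16  0  0
64 16  0  0
 8  4  8  0

Answer: 64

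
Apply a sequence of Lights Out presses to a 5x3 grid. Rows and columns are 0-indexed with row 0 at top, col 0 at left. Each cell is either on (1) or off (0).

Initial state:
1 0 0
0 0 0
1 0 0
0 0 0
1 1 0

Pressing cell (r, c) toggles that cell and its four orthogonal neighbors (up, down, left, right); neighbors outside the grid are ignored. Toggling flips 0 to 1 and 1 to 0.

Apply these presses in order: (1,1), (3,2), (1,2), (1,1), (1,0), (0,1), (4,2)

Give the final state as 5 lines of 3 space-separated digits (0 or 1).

Answer: 1 1 0
1 1 1
0 0 0
0 1 0
1 0 0

Derivation:
After press 1 at (1,1):
1 1 0
1 1 1
1 1 0
0 0 0
1 1 0

After press 2 at (3,2):
1 1 0
1 1 1
1 1 1
0 1 1
1 1 1

After press 3 at (1,2):
1 1 1
1 0 0
1 1 0
0 1 1
1 1 1

After press 4 at (1,1):
1 0 1
0 1 1
1 0 0
0 1 1
1 1 1

After press 5 at (1,0):
0 0 1
1 0 1
0 0 0
0 1 1
1 1 1

After press 6 at (0,1):
1 1 0
1 1 1
0 0 0
0 1 1
1 1 1

After press 7 at (4,2):
1 1 0
1 1 1
0 0 0
0 1 0
1 0 0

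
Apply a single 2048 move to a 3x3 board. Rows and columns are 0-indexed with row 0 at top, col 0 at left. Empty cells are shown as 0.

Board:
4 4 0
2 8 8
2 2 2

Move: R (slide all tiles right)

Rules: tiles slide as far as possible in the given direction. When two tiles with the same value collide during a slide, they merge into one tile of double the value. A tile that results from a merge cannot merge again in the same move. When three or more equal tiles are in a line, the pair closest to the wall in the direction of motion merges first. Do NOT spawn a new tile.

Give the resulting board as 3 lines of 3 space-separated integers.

Slide right:
row 0: [4, 4, 0] -> [0, 0, 8]
row 1: [2, 8, 8] -> [0, 2, 16]
row 2: [2, 2, 2] -> [0, 2, 4]

Answer:  0  0  8
 0  2 16
 0  2  4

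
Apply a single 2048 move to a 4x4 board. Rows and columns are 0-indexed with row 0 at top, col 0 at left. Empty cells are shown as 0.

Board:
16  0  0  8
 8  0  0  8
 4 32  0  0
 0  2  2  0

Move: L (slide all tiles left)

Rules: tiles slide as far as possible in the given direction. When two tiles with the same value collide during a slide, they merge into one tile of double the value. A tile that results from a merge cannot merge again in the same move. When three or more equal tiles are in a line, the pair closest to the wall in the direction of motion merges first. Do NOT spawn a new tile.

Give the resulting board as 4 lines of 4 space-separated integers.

Answer: 16  8  0  0
16  0  0  0
 4 32  0  0
 4  0  0  0

Derivation:
Slide left:
row 0: [16, 0, 0, 8] -> [16, 8, 0, 0]
row 1: [8, 0, 0, 8] -> [16, 0, 0, 0]
row 2: [4, 32, 0, 0] -> [4, 32, 0, 0]
row 3: [0, 2, 2, 0] -> [4, 0, 0, 0]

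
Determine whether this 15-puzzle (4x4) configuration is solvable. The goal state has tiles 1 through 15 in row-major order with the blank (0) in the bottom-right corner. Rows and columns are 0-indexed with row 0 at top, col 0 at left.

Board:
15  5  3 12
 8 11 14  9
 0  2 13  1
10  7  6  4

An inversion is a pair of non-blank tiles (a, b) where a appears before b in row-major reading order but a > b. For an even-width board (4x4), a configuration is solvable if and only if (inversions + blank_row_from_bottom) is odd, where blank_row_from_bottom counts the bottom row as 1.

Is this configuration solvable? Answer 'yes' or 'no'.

Inversions: 66
Blank is in row 2 (0-indexed from top), which is row 2 counting from the bottom (bottom = 1).
66 + 2 = 68, which is even, so the puzzle is not solvable.

Answer: no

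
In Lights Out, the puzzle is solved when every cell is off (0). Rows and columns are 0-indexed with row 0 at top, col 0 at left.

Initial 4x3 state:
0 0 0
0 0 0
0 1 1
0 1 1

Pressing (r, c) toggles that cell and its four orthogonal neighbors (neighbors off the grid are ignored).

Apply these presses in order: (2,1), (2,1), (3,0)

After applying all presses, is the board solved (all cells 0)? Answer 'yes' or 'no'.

After press 1 at (2,1):
0 0 0
0 1 0
1 0 0
0 0 1

After press 2 at (2,1):
0 0 0
0 0 0
0 1 1
0 1 1

After press 3 at (3,0):
0 0 0
0 0 0
1 1 1
1 0 1

Lights still on: 5

Answer: no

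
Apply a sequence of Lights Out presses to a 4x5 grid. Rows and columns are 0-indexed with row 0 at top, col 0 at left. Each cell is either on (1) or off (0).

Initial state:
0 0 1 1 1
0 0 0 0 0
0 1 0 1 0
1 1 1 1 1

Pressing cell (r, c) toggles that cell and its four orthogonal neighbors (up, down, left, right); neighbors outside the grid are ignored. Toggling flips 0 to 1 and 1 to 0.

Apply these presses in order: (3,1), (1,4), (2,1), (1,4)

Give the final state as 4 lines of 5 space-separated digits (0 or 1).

Answer: 0 0 1 1 1
0 1 0 0 0
1 1 1 1 0
0 1 0 1 1

Derivation:
After press 1 at (3,1):
0 0 1 1 1
0 0 0 0 0
0 0 0 1 0
0 0 0 1 1

After press 2 at (1,4):
0 0 1 1 0
0 0 0 1 1
0 0 0 1 1
0 0 0 1 1

After press 3 at (2,1):
0 0 1 1 0
0 1 0 1 1
1 1 1 1 1
0 1 0 1 1

After press 4 at (1,4):
0 0 1 1 1
0 1 0 0 0
1 1 1 1 0
0 1 0 1 1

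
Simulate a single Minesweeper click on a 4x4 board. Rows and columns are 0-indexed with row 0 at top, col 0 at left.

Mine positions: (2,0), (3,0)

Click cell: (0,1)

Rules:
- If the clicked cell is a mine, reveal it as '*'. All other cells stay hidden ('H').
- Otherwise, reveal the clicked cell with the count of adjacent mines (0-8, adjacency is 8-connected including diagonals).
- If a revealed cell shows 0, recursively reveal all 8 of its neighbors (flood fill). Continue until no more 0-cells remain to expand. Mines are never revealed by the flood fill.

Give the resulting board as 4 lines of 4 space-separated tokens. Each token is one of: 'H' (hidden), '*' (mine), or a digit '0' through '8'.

0 0 0 0
1 1 0 0
H 2 0 0
H 2 0 0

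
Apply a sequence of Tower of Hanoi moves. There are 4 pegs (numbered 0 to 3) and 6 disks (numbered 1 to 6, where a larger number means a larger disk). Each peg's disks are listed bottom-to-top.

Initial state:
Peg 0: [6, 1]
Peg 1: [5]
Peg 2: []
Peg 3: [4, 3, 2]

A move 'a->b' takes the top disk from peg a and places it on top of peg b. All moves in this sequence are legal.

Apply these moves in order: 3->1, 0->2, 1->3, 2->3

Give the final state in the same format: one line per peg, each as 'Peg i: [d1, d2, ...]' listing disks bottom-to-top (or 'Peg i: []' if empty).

After move 1 (3->1):
Peg 0: [6, 1]
Peg 1: [5, 2]
Peg 2: []
Peg 3: [4, 3]

After move 2 (0->2):
Peg 0: [6]
Peg 1: [5, 2]
Peg 2: [1]
Peg 3: [4, 3]

After move 3 (1->3):
Peg 0: [6]
Peg 1: [5]
Peg 2: [1]
Peg 3: [4, 3, 2]

After move 4 (2->3):
Peg 0: [6]
Peg 1: [5]
Peg 2: []
Peg 3: [4, 3, 2, 1]

Answer: Peg 0: [6]
Peg 1: [5]
Peg 2: []
Peg 3: [4, 3, 2, 1]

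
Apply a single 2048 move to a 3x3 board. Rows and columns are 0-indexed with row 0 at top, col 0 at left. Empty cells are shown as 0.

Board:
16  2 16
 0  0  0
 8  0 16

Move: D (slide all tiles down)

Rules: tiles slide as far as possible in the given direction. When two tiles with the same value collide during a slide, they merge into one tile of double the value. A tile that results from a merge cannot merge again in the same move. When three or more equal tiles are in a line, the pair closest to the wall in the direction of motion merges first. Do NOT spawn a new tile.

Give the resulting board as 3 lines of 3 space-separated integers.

Slide down:
col 0: [16, 0, 8] -> [0, 16, 8]
col 1: [2, 0, 0] -> [0, 0, 2]
col 2: [16, 0, 16] -> [0, 0, 32]

Answer:  0  0  0
16  0  0
 8  2 32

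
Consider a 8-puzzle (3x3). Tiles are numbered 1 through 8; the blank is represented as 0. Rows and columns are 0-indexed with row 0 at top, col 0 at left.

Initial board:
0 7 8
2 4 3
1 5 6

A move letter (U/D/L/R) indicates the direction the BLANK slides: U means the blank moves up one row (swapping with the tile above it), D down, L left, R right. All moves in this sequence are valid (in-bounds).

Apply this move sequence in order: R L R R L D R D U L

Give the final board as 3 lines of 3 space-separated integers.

Answer: 7 4 8
2 0 3
1 5 6

Derivation:
After move 1 (R):
7 0 8
2 4 3
1 5 6

After move 2 (L):
0 7 8
2 4 3
1 5 6

After move 3 (R):
7 0 8
2 4 3
1 5 6

After move 4 (R):
7 8 0
2 4 3
1 5 6

After move 5 (L):
7 0 8
2 4 3
1 5 6

After move 6 (D):
7 4 8
2 0 3
1 5 6

After move 7 (R):
7 4 8
2 3 0
1 5 6

After move 8 (D):
7 4 8
2 3 6
1 5 0

After move 9 (U):
7 4 8
2 3 0
1 5 6

After move 10 (L):
7 4 8
2 0 3
1 5 6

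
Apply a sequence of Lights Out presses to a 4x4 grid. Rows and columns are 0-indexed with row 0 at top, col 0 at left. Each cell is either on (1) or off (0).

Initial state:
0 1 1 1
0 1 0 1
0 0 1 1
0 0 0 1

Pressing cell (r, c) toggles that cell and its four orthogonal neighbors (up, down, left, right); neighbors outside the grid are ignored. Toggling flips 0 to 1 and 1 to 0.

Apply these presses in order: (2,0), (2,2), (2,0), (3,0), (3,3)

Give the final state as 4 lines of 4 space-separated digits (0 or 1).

Answer: 0 1 1 1
0 1 1 1
1 1 0 1
1 1 0 0

Derivation:
After press 1 at (2,0):
0 1 1 1
1 1 0 1
1 1 1 1
1 0 0 1

After press 2 at (2,2):
0 1 1 1
1 1 1 1
1 0 0 0
1 0 1 1

After press 3 at (2,0):
0 1 1 1
0 1 1 1
0 1 0 0
0 0 1 1

After press 4 at (3,0):
0 1 1 1
0 1 1 1
1 1 0 0
1 1 1 1

After press 5 at (3,3):
0 1 1 1
0 1 1 1
1 1 0 1
1 1 0 0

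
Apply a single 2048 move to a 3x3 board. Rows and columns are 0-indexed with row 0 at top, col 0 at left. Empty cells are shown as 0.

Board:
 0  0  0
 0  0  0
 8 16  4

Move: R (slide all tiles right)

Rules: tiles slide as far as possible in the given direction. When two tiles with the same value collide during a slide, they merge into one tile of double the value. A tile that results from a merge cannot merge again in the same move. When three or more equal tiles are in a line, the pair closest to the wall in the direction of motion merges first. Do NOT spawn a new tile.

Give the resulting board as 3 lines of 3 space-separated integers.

Slide right:
row 0: [0, 0, 0] -> [0, 0, 0]
row 1: [0, 0, 0] -> [0, 0, 0]
row 2: [8, 16, 4] -> [8, 16, 4]

Answer:  0  0  0
 0  0  0
 8 16  4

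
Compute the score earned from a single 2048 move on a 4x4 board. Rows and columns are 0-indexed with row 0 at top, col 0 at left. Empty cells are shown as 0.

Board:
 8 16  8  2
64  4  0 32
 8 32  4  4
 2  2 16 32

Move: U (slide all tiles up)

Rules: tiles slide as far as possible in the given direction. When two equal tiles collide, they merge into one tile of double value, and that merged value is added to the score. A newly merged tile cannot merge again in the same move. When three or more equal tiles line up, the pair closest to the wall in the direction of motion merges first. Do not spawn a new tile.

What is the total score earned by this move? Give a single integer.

Slide up:
col 0: [8, 64, 8, 2] -> [8, 64, 8, 2]  score +0 (running 0)
col 1: [16, 4, 32, 2] -> [16, 4, 32, 2]  score +0 (running 0)
col 2: [8, 0, 4, 16] -> [8, 4, 16, 0]  score +0 (running 0)
col 3: [2, 32, 4, 32] -> [2, 32, 4, 32]  score +0 (running 0)
Board after move:
 8 16  8  2
64  4  4 32
 8 32 16  4
 2  2  0 32

Answer: 0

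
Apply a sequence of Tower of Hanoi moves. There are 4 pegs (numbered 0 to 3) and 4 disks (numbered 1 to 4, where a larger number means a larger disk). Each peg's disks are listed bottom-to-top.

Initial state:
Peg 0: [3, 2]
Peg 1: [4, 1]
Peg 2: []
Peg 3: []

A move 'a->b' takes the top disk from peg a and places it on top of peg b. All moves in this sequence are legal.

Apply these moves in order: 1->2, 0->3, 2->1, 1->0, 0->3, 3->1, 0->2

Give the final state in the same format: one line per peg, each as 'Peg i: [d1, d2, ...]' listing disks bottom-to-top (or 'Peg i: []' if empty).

Answer: Peg 0: []
Peg 1: [4, 1]
Peg 2: [3]
Peg 3: [2]

Derivation:
After move 1 (1->2):
Peg 0: [3, 2]
Peg 1: [4]
Peg 2: [1]
Peg 3: []

After move 2 (0->3):
Peg 0: [3]
Peg 1: [4]
Peg 2: [1]
Peg 3: [2]

After move 3 (2->1):
Peg 0: [3]
Peg 1: [4, 1]
Peg 2: []
Peg 3: [2]

After move 4 (1->0):
Peg 0: [3, 1]
Peg 1: [4]
Peg 2: []
Peg 3: [2]

After move 5 (0->3):
Peg 0: [3]
Peg 1: [4]
Peg 2: []
Peg 3: [2, 1]

After move 6 (3->1):
Peg 0: [3]
Peg 1: [4, 1]
Peg 2: []
Peg 3: [2]

After move 7 (0->2):
Peg 0: []
Peg 1: [4, 1]
Peg 2: [3]
Peg 3: [2]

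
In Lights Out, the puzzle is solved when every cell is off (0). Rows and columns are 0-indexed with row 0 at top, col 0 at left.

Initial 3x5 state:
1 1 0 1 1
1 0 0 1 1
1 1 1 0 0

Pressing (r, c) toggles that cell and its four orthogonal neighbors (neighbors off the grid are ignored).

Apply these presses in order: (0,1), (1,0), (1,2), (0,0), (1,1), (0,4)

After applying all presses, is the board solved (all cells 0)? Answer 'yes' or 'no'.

After press 1 at (0,1):
0 0 1 1 1
1 1 0 1 1
1 1 1 0 0

After press 2 at (1,0):
1 0 1 1 1
0 0 0 1 1
0 1 1 0 0

After press 3 at (1,2):
1 0 0 1 1
0 1 1 0 1
0 1 0 0 0

After press 4 at (0,0):
0 1 0 1 1
1 1 1 0 1
0 1 0 0 0

After press 5 at (1,1):
0 0 0 1 1
0 0 0 0 1
0 0 0 0 0

After press 6 at (0,4):
0 0 0 0 0
0 0 0 0 0
0 0 0 0 0

Lights still on: 0

Answer: yes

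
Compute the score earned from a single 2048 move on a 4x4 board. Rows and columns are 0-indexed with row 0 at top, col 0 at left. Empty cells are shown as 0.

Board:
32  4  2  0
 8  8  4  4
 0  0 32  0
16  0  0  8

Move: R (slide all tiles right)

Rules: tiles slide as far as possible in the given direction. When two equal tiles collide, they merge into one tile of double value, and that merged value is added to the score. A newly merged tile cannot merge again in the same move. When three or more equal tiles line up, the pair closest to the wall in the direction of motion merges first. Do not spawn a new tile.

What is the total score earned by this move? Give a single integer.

Answer: 24

Derivation:
Slide right:
row 0: [32, 4, 2, 0] -> [0, 32, 4, 2]  score +0 (running 0)
row 1: [8, 8, 4, 4] -> [0, 0, 16, 8]  score +24 (running 24)
row 2: [0, 0, 32, 0] -> [0, 0, 0, 32]  score +0 (running 24)
row 3: [16, 0, 0, 8] -> [0, 0, 16, 8]  score +0 (running 24)
Board after move:
 0 32  4  2
 0  0 16  8
 0  0  0 32
 0  0 16  8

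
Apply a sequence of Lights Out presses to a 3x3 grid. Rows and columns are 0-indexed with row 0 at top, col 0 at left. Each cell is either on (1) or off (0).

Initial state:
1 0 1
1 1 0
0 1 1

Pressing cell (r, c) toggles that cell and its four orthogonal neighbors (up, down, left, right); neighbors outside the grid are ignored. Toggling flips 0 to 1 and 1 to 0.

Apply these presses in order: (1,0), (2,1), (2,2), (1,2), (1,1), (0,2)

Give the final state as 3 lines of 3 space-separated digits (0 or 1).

After press 1 at (1,0):
0 0 1
0 0 0
1 1 1

After press 2 at (2,1):
0 0 1
0 1 0
0 0 0

After press 3 at (2,2):
0 0 1
0 1 1
0 1 1

After press 4 at (1,2):
0 0 0
0 0 0
0 1 0

After press 5 at (1,1):
0 1 0
1 1 1
0 0 0

After press 6 at (0,2):
0 0 1
1 1 0
0 0 0

Answer: 0 0 1
1 1 0
0 0 0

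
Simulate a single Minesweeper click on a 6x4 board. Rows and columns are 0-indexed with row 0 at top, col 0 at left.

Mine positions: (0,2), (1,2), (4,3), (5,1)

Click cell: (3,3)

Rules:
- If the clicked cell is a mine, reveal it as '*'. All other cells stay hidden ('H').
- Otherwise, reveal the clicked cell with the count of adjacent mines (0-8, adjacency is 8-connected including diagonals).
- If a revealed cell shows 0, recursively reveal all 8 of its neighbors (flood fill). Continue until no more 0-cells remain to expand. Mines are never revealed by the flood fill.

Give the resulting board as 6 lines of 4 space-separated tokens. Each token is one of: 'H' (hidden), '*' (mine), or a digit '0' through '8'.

H H H H
H H H H
H H H H
H H H 1
H H H H
H H H H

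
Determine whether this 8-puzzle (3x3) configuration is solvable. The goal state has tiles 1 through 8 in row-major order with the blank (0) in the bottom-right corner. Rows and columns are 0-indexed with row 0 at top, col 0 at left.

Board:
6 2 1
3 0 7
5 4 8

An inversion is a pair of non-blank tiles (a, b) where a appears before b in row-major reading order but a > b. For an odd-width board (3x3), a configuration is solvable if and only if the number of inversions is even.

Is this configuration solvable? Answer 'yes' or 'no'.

Answer: no

Derivation:
Inversions (pairs i<j in row-major order where tile[i] > tile[j] > 0): 9
9 is odd, so the puzzle is not solvable.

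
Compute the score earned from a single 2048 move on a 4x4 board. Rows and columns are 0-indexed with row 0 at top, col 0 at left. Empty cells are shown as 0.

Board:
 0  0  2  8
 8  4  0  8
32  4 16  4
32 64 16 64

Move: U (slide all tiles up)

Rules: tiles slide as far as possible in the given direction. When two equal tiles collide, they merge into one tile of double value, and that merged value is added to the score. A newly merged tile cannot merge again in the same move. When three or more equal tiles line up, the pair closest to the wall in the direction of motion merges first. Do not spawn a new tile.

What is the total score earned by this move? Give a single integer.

Slide up:
col 0: [0, 8, 32, 32] -> [8, 64, 0, 0]  score +64 (running 64)
col 1: [0, 4, 4, 64] -> [8, 64, 0, 0]  score +8 (running 72)
col 2: [2, 0, 16, 16] -> [2, 32, 0, 0]  score +32 (running 104)
col 3: [8, 8, 4, 64] -> [16, 4, 64, 0]  score +16 (running 120)
Board after move:
 8  8  2 16
64 64 32  4
 0  0  0 64
 0  0  0  0

Answer: 120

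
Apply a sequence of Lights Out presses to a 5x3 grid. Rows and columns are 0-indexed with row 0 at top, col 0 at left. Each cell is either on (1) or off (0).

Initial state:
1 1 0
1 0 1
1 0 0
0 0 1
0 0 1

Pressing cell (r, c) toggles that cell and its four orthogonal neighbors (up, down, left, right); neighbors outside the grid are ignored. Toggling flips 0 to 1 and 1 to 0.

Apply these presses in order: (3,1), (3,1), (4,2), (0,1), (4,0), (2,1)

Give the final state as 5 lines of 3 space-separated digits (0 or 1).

Answer: 0 0 1
1 0 1
0 1 1
1 1 0
1 0 0

Derivation:
After press 1 at (3,1):
1 1 0
1 0 1
1 1 0
1 1 0
0 1 1

After press 2 at (3,1):
1 1 0
1 0 1
1 0 0
0 0 1
0 0 1

After press 3 at (4,2):
1 1 0
1 0 1
1 0 0
0 0 0
0 1 0

After press 4 at (0,1):
0 0 1
1 1 1
1 0 0
0 0 0
0 1 0

After press 5 at (4,0):
0 0 1
1 1 1
1 0 0
1 0 0
1 0 0

After press 6 at (2,1):
0 0 1
1 0 1
0 1 1
1 1 0
1 0 0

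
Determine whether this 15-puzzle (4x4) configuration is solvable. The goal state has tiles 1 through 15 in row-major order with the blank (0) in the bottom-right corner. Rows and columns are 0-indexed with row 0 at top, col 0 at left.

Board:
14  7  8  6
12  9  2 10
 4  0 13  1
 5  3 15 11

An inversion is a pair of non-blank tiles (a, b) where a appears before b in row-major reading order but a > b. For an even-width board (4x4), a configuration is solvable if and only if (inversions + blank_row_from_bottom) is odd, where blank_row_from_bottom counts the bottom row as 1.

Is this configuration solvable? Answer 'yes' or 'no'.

Answer: no

Derivation:
Inversions: 56
Blank is in row 2 (0-indexed from top), which is row 2 counting from the bottom (bottom = 1).
56 + 2 = 58, which is even, so the puzzle is not solvable.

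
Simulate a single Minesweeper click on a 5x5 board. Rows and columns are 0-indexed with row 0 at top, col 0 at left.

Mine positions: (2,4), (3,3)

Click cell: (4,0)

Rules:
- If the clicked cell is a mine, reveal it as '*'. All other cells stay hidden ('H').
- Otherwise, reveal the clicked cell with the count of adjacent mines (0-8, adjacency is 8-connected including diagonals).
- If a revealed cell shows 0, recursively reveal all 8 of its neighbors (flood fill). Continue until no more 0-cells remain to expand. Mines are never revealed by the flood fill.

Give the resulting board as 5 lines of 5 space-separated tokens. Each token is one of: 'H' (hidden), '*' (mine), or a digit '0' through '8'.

0 0 0 0 0
0 0 0 1 1
0 0 1 2 H
0 0 1 H H
0 0 1 H H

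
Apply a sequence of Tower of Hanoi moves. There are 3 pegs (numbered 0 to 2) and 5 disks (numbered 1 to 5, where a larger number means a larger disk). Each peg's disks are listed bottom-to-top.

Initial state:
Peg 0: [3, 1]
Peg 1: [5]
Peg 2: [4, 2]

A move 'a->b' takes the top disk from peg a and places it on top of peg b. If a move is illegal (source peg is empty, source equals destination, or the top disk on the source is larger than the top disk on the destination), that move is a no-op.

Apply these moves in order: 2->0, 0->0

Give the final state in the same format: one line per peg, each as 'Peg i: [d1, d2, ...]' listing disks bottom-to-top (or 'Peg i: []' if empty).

After move 1 (2->0):
Peg 0: [3, 1]
Peg 1: [5]
Peg 2: [4, 2]

After move 2 (0->0):
Peg 0: [3, 1]
Peg 1: [5]
Peg 2: [4, 2]

Answer: Peg 0: [3, 1]
Peg 1: [5]
Peg 2: [4, 2]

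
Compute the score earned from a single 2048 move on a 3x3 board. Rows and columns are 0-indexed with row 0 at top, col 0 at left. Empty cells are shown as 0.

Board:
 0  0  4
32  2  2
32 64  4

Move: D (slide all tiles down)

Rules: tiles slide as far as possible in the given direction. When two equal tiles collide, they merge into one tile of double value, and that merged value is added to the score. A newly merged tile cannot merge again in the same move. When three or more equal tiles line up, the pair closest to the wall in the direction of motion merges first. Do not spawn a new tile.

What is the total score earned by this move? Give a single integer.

Slide down:
col 0: [0, 32, 32] -> [0, 0, 64]  score +64 (running 64)
col 1: [0, 2, 64] -> [0, 2, 64]  score +0 (running 64)
col 2: [4, 2, 4] -> [4, 2, 4]  score +0 (running 64)
Board after move:
 0  0  4
 0  2  2
64 64  4

Answer: 64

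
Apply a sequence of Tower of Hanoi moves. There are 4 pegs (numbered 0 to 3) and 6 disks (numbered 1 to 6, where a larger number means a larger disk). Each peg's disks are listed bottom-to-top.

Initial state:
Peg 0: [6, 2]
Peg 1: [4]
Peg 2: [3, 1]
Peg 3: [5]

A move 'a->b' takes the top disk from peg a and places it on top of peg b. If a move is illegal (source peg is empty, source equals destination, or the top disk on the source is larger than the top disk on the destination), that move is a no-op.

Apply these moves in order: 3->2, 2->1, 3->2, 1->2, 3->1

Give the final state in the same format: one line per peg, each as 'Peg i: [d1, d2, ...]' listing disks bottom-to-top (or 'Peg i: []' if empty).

After move 1 (3->2):
Peg 0: [6, 2]
Peg 1: [4]
Peg 2: [3, 1]
Peg 3: [5]

After move 2 (2->1):
Peg 0: [6, 2]
Peg 1: [4, 1]
Peg 2: [3]
Peg 3: [5]

After move 3 (3->2):
Peg 0: [6, 2]
Peg 1: [4, 1]
Peg 2: [3]
Peg 3: [5]

After move 4 (1->2):
Peg 0: [6, 2]
Peg 1: [4]
Peg 2: [3, 1]
Peg 3: [5]

After move 5 (3->1):
Peg 0: [6, 2]
Peg 1: [4]
Peg 2: [3, 1]
Peg 3: [5]

Answer: Peg 0: [6, 2]
Peg 1: [4]
Peg 2: [3, 1]
Peg 3: [5]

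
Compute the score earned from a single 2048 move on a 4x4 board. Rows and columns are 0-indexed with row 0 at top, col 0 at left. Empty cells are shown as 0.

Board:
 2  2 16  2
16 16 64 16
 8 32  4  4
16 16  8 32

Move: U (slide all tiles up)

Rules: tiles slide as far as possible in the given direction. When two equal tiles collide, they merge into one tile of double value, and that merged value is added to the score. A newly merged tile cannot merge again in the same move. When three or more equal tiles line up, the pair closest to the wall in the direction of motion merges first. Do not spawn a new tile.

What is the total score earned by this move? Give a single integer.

Answer: 0

Derivation:
Slide up:
col 0: [2, 16, 8, 16] -> [2, 16, 8, 16]  score +0 (running 0)
col 1: [2, 16, 32, 16] -> [2, 16, 32, 16]  score +0 (running 0)
col 2: [16, 64, 4, 8] -> [16, 64, 4, 8]  score +0 (running 0)
col 3: [2, 16, 4, 32] -> [2, 16, 4, 32]  score +0 (running 0)
Board after move:
 2  2 16  2
16 16 64 16
 8 32  4  4
16 16  8 32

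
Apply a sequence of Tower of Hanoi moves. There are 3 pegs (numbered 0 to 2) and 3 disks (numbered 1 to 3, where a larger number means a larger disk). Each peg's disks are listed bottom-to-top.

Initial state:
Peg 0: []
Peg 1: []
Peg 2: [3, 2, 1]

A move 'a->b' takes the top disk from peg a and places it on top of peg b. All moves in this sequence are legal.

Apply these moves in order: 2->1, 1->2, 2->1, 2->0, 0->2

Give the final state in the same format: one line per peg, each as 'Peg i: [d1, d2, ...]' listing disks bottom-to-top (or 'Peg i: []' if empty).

After move 1 (2->1):
Peg 0: []
Peg 1: [1]
Peg 2: [3, 2]

After move 2 (1->2):
Peg 0: []
Peg 1: []
Peg 2: [3, 2, 1]

After move 3 (2->1):
Peg 0: []
Peg 1: [1]
Peg 2: [3, 2]

After move 4 (2->0):
Peg 0: [2]
Peg 1: [1]
Peg 2: [3]

After move 5 (0->2):
Peg 0: []
Peg 1: [1]
Peg 2: [3, 2]

Answer: Peg 0: []
Peg 1: [1]
Peg 2: [3, 2]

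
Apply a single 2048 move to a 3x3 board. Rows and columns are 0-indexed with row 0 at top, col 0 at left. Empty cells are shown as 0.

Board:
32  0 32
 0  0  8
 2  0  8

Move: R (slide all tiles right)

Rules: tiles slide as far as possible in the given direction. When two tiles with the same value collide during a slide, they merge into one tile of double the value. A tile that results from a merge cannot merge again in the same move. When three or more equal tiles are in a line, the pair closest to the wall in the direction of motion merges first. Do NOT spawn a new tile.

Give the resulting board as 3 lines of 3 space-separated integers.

Answer:  0  0 64
 0  0  8
 0  2  8

Derivation:
Slide right:
row 0: [32, 0, 32] -> [0, 0, 64]
row 1: [0, 0, 8] -> [0, 0, 8]
row 2: [2, 0, 8] -> [0, 2, 8]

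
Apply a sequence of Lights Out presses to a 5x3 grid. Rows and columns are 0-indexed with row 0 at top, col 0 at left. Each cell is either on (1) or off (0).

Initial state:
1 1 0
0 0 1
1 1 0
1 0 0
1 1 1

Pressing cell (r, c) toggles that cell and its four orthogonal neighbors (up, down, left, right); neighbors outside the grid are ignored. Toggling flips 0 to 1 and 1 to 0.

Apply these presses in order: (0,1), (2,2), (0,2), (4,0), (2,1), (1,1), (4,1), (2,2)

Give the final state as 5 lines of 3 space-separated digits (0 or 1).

After press 1 at (0,1):
0 0 1
0 1 1
1 1 0
1 0 0
1 1 1

After press 2 at (2,2):
0 0 1
0 1 0
1 0 1
1 0 1
1 1 1

After press 3 at (0,2):
0 1 0
0 1 1
1 0 1
1 0 1
1 1 1

After press 4 at (4,0):
0 1 0
0 1 1
1 0 1
0 0 1
0 0 1

After press 5 at (2,1):
0 1 0
0 0 1
0 1 0
0 1 1
0 0 1

After press 6 at (1,1):
0 0 0
1 1 0
0 0 0
0 1 1
0 0 1

After press 7 at (4,1):
0 0 0
1 1 0
0 0 0
0 0 1
1 1 0

After press 8 at (2,2):
0 0 0
1 1 1
0 1 1
0 0 0
1 1 0

Answer: 0 0 0
1 1 1
0 1 1
0 0 0
1 1 0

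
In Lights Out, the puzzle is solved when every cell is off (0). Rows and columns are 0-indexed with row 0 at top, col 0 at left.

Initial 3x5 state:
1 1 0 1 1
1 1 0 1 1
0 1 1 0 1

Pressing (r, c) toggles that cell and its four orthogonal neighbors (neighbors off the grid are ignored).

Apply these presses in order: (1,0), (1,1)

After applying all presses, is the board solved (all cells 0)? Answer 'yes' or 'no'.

Answer: no

Derivation:
After press 1 at (1,0):
0 1 0 1 1
0 0 0 1 1
1 1 1 0 1

After press 2 at (1,1):
0 0 0 1 1
1 1 1 1 1
1 0 1 0 1

Lights still on: 10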